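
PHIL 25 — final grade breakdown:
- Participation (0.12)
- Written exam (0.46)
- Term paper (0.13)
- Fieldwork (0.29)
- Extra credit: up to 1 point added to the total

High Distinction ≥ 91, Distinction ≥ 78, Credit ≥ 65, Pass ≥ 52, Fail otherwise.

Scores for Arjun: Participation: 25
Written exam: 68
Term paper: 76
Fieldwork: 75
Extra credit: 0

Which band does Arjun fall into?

Weighted total:
  Participation 25 × 0.12 = 3
  Written exam 68 × 0.46 = 31.28
  Term paper 76 × 0.13 = 9.88
  Fieldwork 75 × 0.29 = 21.75
Sum = 65.91
Extra credit: 65.91 + 0 = 65.91
65.91 is ≥ 65 and < 78 → Credit

Credit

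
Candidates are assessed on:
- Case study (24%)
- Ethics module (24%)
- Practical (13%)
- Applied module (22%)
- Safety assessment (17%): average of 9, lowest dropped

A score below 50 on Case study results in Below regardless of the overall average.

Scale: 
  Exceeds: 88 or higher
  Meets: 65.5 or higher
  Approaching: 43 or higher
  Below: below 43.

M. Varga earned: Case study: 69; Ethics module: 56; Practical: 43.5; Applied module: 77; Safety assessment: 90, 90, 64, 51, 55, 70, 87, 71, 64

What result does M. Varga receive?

Approaching

Safety assessment: drop 51 → average of remaining 8 = 591/8 = 73.875
Case study score 69 ≥ 50: minimum met.
Weighted total:
  Case study 69 × 0.24 = 16.56
  Ethics module 56 × 0.24 = 13.44
  Practical 43.5 × 0.13 = 5.655
  Applied module 77 × 0.22 = 16.94
  Safety assessment 73.875 × 0.17 = 12.55875
Sum = 65.15375
65.15375 is ≥ 43 and < 65.5 → Approaching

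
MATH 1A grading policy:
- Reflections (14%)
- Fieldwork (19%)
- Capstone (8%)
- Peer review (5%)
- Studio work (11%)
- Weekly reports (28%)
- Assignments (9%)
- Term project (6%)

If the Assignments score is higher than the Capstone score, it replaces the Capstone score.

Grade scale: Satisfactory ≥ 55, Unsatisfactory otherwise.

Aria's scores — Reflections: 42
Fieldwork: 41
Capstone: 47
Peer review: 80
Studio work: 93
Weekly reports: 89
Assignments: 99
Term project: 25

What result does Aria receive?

Satisfactory

Assignments (99) > Capstone (47), so Capstone counts as 99.
Weighted total:
  Reflections 42 × 0.14 = 5.88
  Fieldwork 41 × 0.19 = 7.79
  Capstone 99 × 0.08 = 7.92
  Peer review 80 × 0.05 = 4
  Studio work 93 × 0.11 = 10.23
  Weekly reports 89 × 0.28 = 24.92
  Assignments 99 × 0.09 = 8.91
  Term project 25 × 0.06 = 1.5
Sum = 71.15
71.15 ≥ 55 → Satisfactory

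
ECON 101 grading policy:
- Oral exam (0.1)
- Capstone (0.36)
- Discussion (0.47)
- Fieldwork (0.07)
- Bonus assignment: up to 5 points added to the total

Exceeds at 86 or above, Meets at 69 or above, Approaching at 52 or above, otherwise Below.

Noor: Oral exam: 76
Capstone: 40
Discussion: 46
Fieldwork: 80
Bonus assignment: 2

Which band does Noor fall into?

Weighted total:
  Oral exam 76 × 0.1 = 7.6
  Capstone 40 × 0.36 = 14.4
  Discussion 46 × 0.47 = 21.62
  Fieldwork 80 × 0.07 = 5.6
Sum = 49.22
Bonus assignment: 49.22 + 2 = 51.22
51.22 < 52 → Below

Below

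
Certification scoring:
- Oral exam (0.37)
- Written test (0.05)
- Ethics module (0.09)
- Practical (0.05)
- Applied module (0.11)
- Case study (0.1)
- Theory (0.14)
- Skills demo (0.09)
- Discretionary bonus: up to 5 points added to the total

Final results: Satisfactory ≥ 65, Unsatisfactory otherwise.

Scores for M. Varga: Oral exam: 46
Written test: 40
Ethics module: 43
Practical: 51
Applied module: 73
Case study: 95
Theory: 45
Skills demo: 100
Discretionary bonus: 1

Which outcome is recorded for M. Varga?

Unsatisfactory

Weighted total:
  Oral exam 46 × 0.37 = 17.02
  Written test 40 × 0.05 = 2
  Ethics module 43 × 0.09 = 3.87
  Practical 51 × 0.05 = 2.55
  Applied module 73 × 0.11 = 8.03
  Case study 95 × 0.1 = 9.5
  Theory 45 × 0.14 = 6.3
  Skills demo 100 × 0.09 = 9
Sum = 58.27
Discretionary bonus: 58.27 + 1 = 59.27
59.27 < 65 → Unsatisfactory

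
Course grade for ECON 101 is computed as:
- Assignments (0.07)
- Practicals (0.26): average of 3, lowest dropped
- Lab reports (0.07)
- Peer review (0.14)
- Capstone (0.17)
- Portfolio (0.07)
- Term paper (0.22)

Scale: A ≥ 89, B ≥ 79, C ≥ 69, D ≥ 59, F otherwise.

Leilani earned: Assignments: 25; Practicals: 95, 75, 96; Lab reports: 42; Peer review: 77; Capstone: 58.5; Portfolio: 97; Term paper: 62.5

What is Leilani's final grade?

C

Practicals: drop 75 → average of remaining 2 = 191/2 = 95.5
Weighted total:
  Assignments 25 × 0.07 = 1.75
  Practicals 95.5 × 0.26 = 24.83
  Lab reports 42 × 0.07 = 2.94
  Peer review 77 × 0.14 = 10.78
  Capstone 58.5 × 0.17 = 9.945
  Portfolio 97 × 0.07 = 6.79
  Term paper 62.5 × 0.22 = 13.75
Sum = 70.785
70.785 is ≥ 69 and < 79 → C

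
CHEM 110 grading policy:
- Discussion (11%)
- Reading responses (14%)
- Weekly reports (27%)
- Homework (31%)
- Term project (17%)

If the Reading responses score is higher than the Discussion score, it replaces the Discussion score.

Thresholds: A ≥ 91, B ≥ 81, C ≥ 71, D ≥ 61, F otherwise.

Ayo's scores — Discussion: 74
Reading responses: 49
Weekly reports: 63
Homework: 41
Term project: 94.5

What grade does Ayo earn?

Reading responses (49) ≤ Discussion (74), so Discussion stays at 74.
Weighted total:
  Discussion 74 × 0.11 = 8.14
  Reading responses 49 × 0.14 = 6.86
  Weekly reports 63 × 0.27 = 17.01
  Homework 41 × 0.31 = 12.71
  Term project 94.5 × 0.17 = 16.065
Sum = 60.785
60.785 < 61 → F

F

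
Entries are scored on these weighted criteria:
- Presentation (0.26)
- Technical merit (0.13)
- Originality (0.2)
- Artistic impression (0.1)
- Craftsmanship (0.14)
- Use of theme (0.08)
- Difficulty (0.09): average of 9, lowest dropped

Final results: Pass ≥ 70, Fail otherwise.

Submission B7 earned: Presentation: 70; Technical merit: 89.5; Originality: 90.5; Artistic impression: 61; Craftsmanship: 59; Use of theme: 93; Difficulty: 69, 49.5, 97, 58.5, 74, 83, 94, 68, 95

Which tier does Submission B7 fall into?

Pass

Difficulty: drop 49.5 → average of remaining 8 = 638.5/8 = 79.8125
Weighted total:
  Presentation 70 × 0.26 = 18.2
  Technical merit 89.5 × 0.13 = 11.635
  Originality 90.5 × 0.2 = 18.1
  Artistic impression 61 × 0.1 = 6.1
  Craftsmanship 59 × 0.14 = 8.26
  Use of theme 93 × 0.08 = 7.44
  Difficulty 79.8125 × 0.09 = 7.183125
Sum = 76.918125
76.918125 ≥ 70 → Pass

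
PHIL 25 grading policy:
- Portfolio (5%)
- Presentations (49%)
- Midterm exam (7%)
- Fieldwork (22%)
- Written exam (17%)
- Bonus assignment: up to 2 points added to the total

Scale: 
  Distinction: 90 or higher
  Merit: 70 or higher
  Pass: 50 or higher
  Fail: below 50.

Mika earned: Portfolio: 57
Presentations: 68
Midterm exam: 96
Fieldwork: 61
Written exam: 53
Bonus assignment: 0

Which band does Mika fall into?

Pass

Weighted total:
  Portfolio 57 × 0.05 = 2.85
  Presentations 68 × 0.49 = 33.32
  Midterm exam 96 × 0.07 = 6.72
  Fieldwork 61 × 0.22 = 13.42
  Written exam 53 × 0.17 = 9.01
Sum = 65.32
Bonus assignment: 65.32 + 0 = 65.32
65.32 is ≥ 50 and < 70 → Pass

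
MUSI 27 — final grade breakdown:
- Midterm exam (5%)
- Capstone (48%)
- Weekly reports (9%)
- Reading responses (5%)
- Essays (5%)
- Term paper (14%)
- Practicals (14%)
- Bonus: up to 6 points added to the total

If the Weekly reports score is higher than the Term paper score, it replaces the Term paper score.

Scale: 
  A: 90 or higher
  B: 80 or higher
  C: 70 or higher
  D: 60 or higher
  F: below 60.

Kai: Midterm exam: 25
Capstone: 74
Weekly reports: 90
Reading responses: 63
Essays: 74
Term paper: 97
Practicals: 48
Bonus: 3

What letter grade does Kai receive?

C

Weekly reports (90) ≤ Term paper (97), so Term paper stays at 97.
Weighted total:
  Midterm exam 25 × 0.05 = 1.25
  Capstone 74 × 0.48 = 35.52
  Weekly reports 90 × 0.09 = 8.1
  Reading responses 63 × 0.05 = 3.15
  Essays 74 × 0.05 = 3.7
  Term paper 97 × 0.14 = 13.58
  Practicals 48 × 0.14 = 6.72
Sum = 72.02
Bonus: 72.02 + 3 = 75.02
75.02 is ≥ 70 and < 80 → C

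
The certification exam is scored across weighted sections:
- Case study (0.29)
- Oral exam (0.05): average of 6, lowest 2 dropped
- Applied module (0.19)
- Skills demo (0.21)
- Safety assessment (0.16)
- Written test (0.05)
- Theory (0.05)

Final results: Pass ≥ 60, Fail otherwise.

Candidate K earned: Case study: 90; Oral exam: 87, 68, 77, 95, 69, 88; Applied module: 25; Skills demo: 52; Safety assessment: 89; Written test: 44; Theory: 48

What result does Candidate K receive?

Pass

Oral exam: drop 68, 69 → average of remaining 4 = 347/4 = 86.75
Weighted total:
  Case study 90 × 0.29 = 26.1
  Oral exam 86.75 × 0.05 = 4.3375
  Applied module 25 × 0.19 = 4.75
  Skills demo 52 × 0.21 = 10.92
  Safety assessment 89 × 0.16 = 14.24
  Written test 44 × 0.05 = 2.2
  Theory 48 × 0.05 = 2.4
Sum = 64.9475
64.9475 ≥ 60 → Pass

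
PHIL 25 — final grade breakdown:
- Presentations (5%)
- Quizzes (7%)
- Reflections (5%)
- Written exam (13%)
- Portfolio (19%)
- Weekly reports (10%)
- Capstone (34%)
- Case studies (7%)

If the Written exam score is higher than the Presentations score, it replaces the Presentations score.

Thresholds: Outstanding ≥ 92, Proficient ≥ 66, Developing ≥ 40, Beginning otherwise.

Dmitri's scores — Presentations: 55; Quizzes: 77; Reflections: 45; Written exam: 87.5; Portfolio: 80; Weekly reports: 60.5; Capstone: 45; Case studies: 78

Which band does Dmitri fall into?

Developing

Written exam (87.5) > Presentations (55), so Presentations counts as 87.5.
Weighted total:
  Presentations 87.5 × 0.05 = 4.375
  Quizzes 77 × 0.07 = 5.39
  Reflections 45 × 0.05 = 2.25
  Written exam 87.5 × 0.13 = 11.375
  Portfolio 80 × 0.19 = 15.2
  Weekly reports 60.5 × 0.1 = 6.05
  Capstone 45 × 0.34 = 15.3
  Case studies 78 × 0.07 = 5.46
Sum = 65.4
65.4 is ≥ 40 and < 66 → Developing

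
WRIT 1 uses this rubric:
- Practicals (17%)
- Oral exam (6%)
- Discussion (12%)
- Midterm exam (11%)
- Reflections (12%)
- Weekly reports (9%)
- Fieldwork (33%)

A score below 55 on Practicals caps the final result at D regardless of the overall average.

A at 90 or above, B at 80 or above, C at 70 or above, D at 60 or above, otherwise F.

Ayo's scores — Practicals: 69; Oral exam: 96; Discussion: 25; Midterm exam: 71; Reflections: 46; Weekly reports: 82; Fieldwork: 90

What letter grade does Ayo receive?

C

Practicals score 69 ≥ 55: minimum met.
Weighted total:
  Practicals 69 × 0.17 = 11.73
  Oral exam 96 × 0.06 = 5.76
  Discussion 25 × 0.12 = 3
  Midterm exam 71 × 0.11 = 7.81
  Reflections 46 × 0.12 = 5.52
  Weekly reports 82 × 0.09 = 7.38
  Fieldwork 90 × 0.33 = 29.7
Sum = 70.9
70.9 is ≥ 70 and < 80 → C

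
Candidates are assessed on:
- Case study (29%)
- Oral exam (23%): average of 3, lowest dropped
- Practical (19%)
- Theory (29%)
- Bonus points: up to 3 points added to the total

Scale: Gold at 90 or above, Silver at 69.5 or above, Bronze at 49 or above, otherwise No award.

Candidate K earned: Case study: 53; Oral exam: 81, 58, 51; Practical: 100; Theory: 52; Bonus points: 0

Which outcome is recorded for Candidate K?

Bronze

Oral exam: drop 51 → average of remaining 2 = 139/2 = 69.5
Weighted total:
  Case study 53 × 0.29 = 15.37
  Oral exam 69.5 × 0.23 = 15.985
  Practical 100 × 0.19 = 19
  Theory 52 × 0.29 = 15.08
Sum = 65.435
Bonus points: 65.435 + 0 = 65.435
65.435 is ≥ 49 and < 69.5 → Bronze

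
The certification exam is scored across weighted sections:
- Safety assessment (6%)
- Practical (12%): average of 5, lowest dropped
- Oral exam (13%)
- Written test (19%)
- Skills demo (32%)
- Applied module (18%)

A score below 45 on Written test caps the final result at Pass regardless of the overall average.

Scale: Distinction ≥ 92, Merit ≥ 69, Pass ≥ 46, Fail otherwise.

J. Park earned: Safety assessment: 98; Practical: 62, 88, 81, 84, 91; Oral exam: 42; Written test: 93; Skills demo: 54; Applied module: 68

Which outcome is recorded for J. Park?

Practical: drop 62 → average of remaining 4 = 344/4 = 86
Written test score 93 ≥ 45: minimum met.
Weighted total:
  Safety assessment 98 × 0.06 = 5.88
  Practical 86 × 0.12 = 10.32
  Oral exam 42 × 0.13 = 5.46
  Written test 93 × 0.19 = 17.67
  Skills demo 54 × 0.32 = 17.28
  Applied module 68 × 0.18 = 12.24
Sum = 68.85
68.85 is ≥ 46 and < 69 → Pass

Pass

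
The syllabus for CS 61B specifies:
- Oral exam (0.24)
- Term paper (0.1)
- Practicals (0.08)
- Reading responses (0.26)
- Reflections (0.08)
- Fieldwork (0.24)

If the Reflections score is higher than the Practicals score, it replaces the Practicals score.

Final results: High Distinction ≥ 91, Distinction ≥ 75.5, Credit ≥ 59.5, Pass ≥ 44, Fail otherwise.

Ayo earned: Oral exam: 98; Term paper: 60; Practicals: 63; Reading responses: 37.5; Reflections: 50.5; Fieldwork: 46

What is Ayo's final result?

Pass

Reflections (50.5) ≤ Practicals (63), so Practicals stays at 63.
Weighted total:
  Oral exam 98 × 0.24 = 23.52
  Term paper 60 × 0.1 = 6
  Practicals 63 × 0.08 = 5.04
  Reading responses 37.5 × 0.26 = 9.75
  Reflections 50.5 × 0.08 = 4.04
  Fieldwork 46 × 0.24 = 11.04
Sum = 59.39
59.39 is ≥ 44 and < 59.5 → Pass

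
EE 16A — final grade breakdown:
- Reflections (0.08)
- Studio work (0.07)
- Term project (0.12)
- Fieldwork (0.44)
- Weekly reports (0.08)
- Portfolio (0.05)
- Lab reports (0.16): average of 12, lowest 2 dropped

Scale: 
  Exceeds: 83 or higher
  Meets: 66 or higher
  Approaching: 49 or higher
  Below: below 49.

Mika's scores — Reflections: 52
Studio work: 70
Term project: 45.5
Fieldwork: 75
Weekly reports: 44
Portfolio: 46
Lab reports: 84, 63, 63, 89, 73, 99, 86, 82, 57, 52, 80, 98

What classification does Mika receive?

Lab reports: drop 52, 57 → average of remaining 10 = 817/10 = 81.7
Weighted total:
  Reflections 52 × 0.08 = 4.16
  Studio work 70 × 0.07 = 4.9
  Term project 45.5 × 0.12 = 5.46
  Fieldwork 75 × 0.44 = 33
  Weekly reports 44 × 0.08 = 3.52
  Portfolio 46 × 0.05 = 2.3
  Lab reports 81.7 × 0.16 = 13.072
Sum = 66.412
66.412 is ≥ 66 and < 83 → Meets

Meets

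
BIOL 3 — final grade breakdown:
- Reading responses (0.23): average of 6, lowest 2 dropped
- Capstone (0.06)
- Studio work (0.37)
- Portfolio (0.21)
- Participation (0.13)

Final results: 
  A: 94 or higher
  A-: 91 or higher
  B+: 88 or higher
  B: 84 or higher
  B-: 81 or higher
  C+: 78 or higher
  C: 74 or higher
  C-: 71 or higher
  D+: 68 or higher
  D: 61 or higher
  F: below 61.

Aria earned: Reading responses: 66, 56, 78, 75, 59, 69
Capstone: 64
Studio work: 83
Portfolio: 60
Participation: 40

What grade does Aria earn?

Reading responses: drop 56, 59 → average of remaining 4 = 288/4 = 72
Weighted total:
  Reading responses 72 × 0.23 = 16.56
  Capstone 64 × 0.06 = 3.84
  Studio work 83 × 0.37 = 30.71
  Portfolio 60 × 0.21 = 12.6
  Participation 40 × 0.13 = 5.2
Sum = 68.91
68.91 is ≥ 68 and < 71 → D+

D+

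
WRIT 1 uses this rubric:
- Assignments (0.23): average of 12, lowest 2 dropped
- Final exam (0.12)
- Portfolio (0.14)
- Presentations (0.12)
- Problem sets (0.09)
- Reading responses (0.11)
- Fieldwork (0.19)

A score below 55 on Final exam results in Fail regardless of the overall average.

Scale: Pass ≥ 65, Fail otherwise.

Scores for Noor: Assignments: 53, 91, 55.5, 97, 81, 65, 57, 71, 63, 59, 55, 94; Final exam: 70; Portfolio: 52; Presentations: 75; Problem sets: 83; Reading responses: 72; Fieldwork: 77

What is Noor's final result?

Pass

Assignments: drop 53, 55 → average of remaining 10 = 733.5/10 = 73.35
Final exam score 70 ≥ 55: minimum met.
Weighted total:
  Assignments 73.35 × 0.23 = 16.8705
  Final exam 70 × 0.12 = 8.4
  Portfolio 52 × 0.14 = 7.28
  Presentations 75 × 0.12 = 9
  Problem sets 83 × 0.09 = 7.47
  Reading responses 72 × 0.11 = 7.92
  Fieldwork 77 × 0.19 = 14.63
Sum = 71.5705
71.5705 ≥ 65 → Pass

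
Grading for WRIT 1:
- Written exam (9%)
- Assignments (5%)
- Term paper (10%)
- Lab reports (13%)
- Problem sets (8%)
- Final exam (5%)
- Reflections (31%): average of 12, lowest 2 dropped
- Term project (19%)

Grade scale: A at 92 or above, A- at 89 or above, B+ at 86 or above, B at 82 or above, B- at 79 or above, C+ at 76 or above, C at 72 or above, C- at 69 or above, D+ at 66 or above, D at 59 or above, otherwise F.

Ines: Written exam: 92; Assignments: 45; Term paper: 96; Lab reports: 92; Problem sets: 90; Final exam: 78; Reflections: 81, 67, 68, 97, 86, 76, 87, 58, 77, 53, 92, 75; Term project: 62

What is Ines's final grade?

B-

Reflections: drop 53, 58 → average of remaining 10 = 806/10 = 80.6
Weighted total:
  Written exam 92 × 0.09 = 8.28
  Assignments 45 × 0.05 = 2.25
  Term paper 96 × 0.1 = 9.6
  Lab reports 92 × 0.13 = 11.96
  Problem sets 90 × 0.08 = 7.2
  Final exam 78 × 0.05 = 3.9
  Reflections 80.6 × 0.31 = 24.986
  Term project 62 × 0.19 = 11.78
Sum = 79.956
79.956 is ≥ 79 and < 82 → B-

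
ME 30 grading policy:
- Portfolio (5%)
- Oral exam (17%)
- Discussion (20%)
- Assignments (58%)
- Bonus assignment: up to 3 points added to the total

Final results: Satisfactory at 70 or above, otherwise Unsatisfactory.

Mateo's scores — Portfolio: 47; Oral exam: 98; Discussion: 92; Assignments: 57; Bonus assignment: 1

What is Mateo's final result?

Weighted total:
  Portfolio 47 × 0.05 = 2.35
  Oral exam 98 × 0.17 = 16.66
  Discussion 92 × 0.2 = 18.4
  Assignments 57 × 0.58 = 33.06
Sum = 70.47
Bonus assignment: 70.47 + 1 = 71.47
71.47 ≥ 70 → Satisfactory

Satisfactory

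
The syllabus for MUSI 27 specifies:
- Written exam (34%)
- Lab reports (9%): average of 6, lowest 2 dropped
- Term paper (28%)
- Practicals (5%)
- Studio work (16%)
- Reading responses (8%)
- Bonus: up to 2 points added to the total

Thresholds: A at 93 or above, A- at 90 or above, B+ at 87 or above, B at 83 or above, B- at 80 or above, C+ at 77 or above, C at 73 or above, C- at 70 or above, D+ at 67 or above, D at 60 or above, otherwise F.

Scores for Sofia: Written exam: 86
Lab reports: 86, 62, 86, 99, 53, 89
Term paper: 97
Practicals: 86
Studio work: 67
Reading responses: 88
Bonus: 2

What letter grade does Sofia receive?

B+

Lab reports: drop 53, 62 → average of remaining 4 = 360/4 = 90
Weighted total:
  Written exam 86 × 0.34 = 29.24
  Lab reports 90 × 0.09 = 8.1
  Term paper 97 × 0.28 = 27.16
  Practicals 86 × 0.05 = 4.3
  Studio work 67 × 0.16 = 10.72
  Reading responses 88 × 0.08 = 7.04
Sum = 86.56
Bonus: 86.56 + 2 = 88.56
88.56 is ≥ 87 and < 90 → B+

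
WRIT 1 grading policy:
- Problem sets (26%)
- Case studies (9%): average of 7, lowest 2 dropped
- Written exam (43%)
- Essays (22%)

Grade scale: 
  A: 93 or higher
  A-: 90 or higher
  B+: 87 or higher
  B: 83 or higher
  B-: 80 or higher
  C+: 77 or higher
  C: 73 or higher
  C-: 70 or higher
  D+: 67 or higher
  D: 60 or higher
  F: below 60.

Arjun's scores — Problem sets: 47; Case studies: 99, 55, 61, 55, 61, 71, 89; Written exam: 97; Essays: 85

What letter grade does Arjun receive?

C+

Case studies: drop 55, 55 → average of remaining 5 = 381/5 = 76.2
Weighted total:
  Problem sets 47 × 0.26 = 12.22
  Case studies 76.2 × 0.09 = 6.858
  Written exam 97 × 0.43 = 41.71
  Essays 85 × 0.22 = 18.7
Sum = 79.488
79.488 is ≥ 77 and < 80 → C+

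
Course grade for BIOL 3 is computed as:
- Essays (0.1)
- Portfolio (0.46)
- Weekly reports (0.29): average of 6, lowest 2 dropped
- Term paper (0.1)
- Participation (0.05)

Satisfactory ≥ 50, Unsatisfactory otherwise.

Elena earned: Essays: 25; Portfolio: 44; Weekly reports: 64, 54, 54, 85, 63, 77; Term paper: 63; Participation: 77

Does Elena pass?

Satisfactory

Weekly reports: drop 54, 54 → average of remaining 4 = 289/4 = 72.25
Weighted total:
  Essays 25 × 0.1 = 2.5
  Portfolio 44 × 0.46 = 20.24
  Weekly reports 72.25 × 0.29 = 20.9525
  Term paper 63 × 0.1 = 6.3
  Participation 77 × 0.05 = 3.85
Sum = 53.8425
53.8425 ≥ 50 → Satisfactory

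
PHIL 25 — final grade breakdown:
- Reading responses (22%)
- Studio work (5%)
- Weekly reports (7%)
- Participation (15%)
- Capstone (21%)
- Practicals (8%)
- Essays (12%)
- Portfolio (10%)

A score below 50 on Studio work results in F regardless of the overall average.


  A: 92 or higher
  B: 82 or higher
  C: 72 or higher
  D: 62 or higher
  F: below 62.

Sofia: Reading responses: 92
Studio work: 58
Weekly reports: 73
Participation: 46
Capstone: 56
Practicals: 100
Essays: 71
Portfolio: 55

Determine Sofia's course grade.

D

Studio work score 58 ≥ 50: minimum met.
Weighted total:
  Reading responses 92 × 0.22 = 20.24
  Studio work 58 × 0.05 = 2.9
  Weekly reports 73 × 0.07 = 5.11
  Participation 46 × 0.15 = 6.9
  Capstone 56 × 0.21 = 11.76
  Practicals 100 × 0.08 = 8
  Essays 71 × 0.12 = 8.52
  Portfolio 55 × 0.1 = 5.5
Sum = 68.93
68.93 is ≥ 62 and < 72 → D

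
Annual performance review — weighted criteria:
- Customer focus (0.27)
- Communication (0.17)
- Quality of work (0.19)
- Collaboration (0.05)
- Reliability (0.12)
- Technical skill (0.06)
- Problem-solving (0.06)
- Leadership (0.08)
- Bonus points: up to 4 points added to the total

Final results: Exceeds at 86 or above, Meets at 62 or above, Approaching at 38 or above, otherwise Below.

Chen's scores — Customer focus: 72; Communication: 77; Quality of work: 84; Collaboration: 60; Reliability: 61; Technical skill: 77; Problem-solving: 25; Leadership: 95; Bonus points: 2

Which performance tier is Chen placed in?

Weighted total:
  Customer focus 72 × 0.27 = 19.44
  Communication 77 × 0.17 = 13.09
  Quality of work 84 × 0.19 = 15.96
  Collaboration 60 × 0.05 = 3
  Reliability 61 × 0.12 = 7.32
  Technical skill 77 × 0.06 = 4.62
  Problem-solving 25 × 0.06 = 1.5
  Leadership 95 × 0.08 = 7.6
Sum = 72.53
Bonus points: 72.53 + 2 = 74.53
74.53 is ≥ 62 and < 86 → Meets

Meets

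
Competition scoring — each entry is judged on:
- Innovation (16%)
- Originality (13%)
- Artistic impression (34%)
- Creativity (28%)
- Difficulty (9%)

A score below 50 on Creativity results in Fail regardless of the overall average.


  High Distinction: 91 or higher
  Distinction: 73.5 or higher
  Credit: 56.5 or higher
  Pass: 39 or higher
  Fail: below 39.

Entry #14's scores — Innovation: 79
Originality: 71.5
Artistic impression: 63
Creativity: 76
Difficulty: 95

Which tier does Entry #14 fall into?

Creativity score 76 ≥ 50: minimum met.
Weighted total:
  Innovation 79 × 0.16 = 12.64
  Originality 71.5 × 0.13 = 9.295
  Artistic impression 63 × 0.34 = 21.42
  Creativity 76 × 0.28 = 21.28
  Difficulty 95 × 0.09 = 8.55
Sum = 73.185
73.185 is ≥ 56.5 and < 73.5 → Credit

Credit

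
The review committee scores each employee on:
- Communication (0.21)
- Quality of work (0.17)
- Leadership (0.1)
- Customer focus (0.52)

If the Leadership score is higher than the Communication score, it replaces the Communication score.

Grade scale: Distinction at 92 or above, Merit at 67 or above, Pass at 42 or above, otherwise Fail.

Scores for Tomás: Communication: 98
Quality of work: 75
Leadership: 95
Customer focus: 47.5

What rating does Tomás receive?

Leadership (95) ≤ Communication (98), so Communication stays at 98.
Weighted total:
  Communication 98 × 0.21 = 20.58
  Quality of work 75 × 0.17 = 12.75
  Leadership 95 × 0.1 = 9.5
  Customer focus 47.5 × 0.52 = 24.7
Sum = 67.53
67.53 is ≥ 67 and < 92 → Merit

Merit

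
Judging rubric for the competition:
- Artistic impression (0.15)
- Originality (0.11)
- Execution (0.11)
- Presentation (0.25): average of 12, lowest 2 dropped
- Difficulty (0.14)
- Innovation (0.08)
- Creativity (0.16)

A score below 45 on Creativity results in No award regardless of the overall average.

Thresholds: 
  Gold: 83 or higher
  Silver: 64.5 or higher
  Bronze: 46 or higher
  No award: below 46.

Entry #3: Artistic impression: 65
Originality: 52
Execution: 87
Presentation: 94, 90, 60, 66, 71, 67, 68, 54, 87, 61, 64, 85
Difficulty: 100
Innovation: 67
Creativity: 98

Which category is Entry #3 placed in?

Silver

Presentation: drop 54, 60 → average of remaining 10 = 753/10 = 75.3
Creativity score 98 ≥ 45: minimum met.
Weighted total:
  Artistic impression 65 × 0.15 = 9.75
  Originality 52 × 0.11 = 5.72
  Execution 87 × 0.11 = 9.57
  Presentation 75.3 × 0.25 = 18.825
  Difficulty 100 × 0.14 = 14
  Innovation 67 × 0.08 = 5.36
  Creativity 98 × 0.16 = 15.68
Sum = 78.905
78.905 is ≥ 64.5 and < 83 → Silver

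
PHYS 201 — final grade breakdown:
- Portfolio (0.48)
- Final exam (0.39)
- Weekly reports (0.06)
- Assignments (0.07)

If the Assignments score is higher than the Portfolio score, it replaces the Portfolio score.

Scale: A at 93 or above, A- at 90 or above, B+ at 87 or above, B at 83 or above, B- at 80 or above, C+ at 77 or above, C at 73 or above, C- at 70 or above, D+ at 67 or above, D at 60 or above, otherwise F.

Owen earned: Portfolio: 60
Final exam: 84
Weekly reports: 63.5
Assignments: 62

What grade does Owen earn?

C-

Assignments (62) > Portfolio (60), so Portfolio counts as 62.
Weighted total:
  Portfolio 62 × 0.48 = 29.76
  Final exam 84 × 0.39 = 32.76
  Weekly reports 63.5 × 0.06 = 3.81
  Assignments 62 × 0.07 = 4.34
Sum = 70.67
70.67 is ≥ 70 and < 73 → C-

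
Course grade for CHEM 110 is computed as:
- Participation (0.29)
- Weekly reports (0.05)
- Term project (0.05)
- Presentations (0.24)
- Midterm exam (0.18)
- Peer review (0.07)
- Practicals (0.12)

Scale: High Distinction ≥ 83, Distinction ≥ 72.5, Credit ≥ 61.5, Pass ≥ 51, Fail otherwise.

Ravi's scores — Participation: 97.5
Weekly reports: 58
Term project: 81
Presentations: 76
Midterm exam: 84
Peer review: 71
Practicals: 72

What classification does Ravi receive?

Weighted total:
  Participation 97.5 × 0.29 = 28.275
  Weekly reports 58 × 0.05 = 2.9
  Term project 81 × 0.05 = 4.05
  Presentations 76 × 0.24 = 18.24
  Midterm exam 84 × 0.18 = 15.12
  Peer review 71 × 0.07 = 4.97
  Practicals 72 × 0.12 = 8.64
Sum = 82.195
82.195 is ≥ 72.5 and < 83 → Distinction

Distinction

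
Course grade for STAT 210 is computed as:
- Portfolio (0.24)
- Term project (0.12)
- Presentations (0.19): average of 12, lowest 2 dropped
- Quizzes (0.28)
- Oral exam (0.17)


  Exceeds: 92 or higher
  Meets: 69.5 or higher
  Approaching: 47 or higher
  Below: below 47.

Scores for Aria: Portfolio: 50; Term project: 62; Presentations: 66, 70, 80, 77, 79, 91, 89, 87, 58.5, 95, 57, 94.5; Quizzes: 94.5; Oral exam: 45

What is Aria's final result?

Presentations: drop 57, 58.5 → average of remaining 10 = 828.5/10 = 82.85
Weighted total:
  Portfolio 50 × 0.24 = 12
  Term project 62 × 0.12 = 7.44
  Presentations 82.85 × 0.19 = 15.7415
  Quizzes 94.5 × 0.28 = 26.46
  Oral exam 45 × 0.17 = 7.65
Sum = 69.2915
69.2915 is ≥ 47 and < 69.5 → Approaching

Approaching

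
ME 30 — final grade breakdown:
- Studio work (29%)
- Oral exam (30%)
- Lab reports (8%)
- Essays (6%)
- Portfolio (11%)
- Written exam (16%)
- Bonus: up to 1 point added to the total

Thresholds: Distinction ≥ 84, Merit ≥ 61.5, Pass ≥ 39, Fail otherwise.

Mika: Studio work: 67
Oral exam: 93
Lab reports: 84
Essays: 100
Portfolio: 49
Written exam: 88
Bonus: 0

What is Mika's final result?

Merit

Weighted total:
  Studio work 67 × 0.29 = 19.43
  Oral exam 93 × 0.3 = 27.9
  Lab reports 84 × 0.08 = 6.72
  Essays 100 × 0.06 = 6
  Portfolio 49 × 0.11 = 5.39
  Written exam 88 × 0.16 = 14.08
Sum = 79.52
Bonus: 79.52 + 0 = 79.52
79.52 is ≥ 61.5 and < 84 → Merit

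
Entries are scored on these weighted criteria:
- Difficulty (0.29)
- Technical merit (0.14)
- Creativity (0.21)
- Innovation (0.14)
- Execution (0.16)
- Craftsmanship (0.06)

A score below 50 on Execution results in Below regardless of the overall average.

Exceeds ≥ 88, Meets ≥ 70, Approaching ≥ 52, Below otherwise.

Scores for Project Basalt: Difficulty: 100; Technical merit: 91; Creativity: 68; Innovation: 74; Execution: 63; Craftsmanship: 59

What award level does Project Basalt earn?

Execution score 63 ≥ 50: minimum met.
Weighted total:
  Difficulty 100 × 0.29 = 29
  Technical merit 91 × 0.14 = 12.74
  Creativity 68 × 0.21 = 14.28
  Innovation 74 × 0.14 = 10.36
  Execution 63 × 0.16 = 10.08
  Craftsmanship 59 × 0.06 = 3.54
Sum = 80
80 is ≥ 70 and < 88 → Meets

Meets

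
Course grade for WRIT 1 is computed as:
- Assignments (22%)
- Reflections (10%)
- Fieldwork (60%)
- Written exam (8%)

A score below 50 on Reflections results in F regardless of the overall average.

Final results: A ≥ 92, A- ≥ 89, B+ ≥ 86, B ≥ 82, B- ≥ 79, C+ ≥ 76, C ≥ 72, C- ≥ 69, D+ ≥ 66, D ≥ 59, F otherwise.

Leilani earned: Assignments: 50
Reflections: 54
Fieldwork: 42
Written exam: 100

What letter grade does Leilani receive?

Reflections score 54 ≥ 50: minimum met.
Weighted total:
  Assignments 50 × 0.22 = 11
  Reflections 54 × 0.1 = 5.4
  Fieldwork 42 × 0.6 = 25.2
  Written exam 100 × 0.08 = 8
Sum = 49.6
49.6 < 59 → F

F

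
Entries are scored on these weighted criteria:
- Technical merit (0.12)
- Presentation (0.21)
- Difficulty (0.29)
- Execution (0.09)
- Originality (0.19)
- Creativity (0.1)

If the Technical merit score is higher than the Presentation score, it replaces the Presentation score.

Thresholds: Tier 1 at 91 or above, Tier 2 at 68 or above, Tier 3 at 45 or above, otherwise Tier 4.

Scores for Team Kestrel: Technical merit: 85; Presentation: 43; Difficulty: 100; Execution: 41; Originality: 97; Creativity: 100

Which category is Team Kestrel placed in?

Tier 2

Technical merit (85) > Presentation (43), so Presentation counts as 85.
Weighted total:
  Technical merit 85 × 0.12 = 10.2
  Presentation 85 × 0.21 = 17.85
  Difficulty 100 × 0.29 = 29
  Execution 41 × 0.09 = 3.69
  Originality 97 × 0.19 = 18.43
  Creativity 100 × 0.1 = 10
Sum = 89.17
89.17 is ≥ 68 and < 91 → Tier 2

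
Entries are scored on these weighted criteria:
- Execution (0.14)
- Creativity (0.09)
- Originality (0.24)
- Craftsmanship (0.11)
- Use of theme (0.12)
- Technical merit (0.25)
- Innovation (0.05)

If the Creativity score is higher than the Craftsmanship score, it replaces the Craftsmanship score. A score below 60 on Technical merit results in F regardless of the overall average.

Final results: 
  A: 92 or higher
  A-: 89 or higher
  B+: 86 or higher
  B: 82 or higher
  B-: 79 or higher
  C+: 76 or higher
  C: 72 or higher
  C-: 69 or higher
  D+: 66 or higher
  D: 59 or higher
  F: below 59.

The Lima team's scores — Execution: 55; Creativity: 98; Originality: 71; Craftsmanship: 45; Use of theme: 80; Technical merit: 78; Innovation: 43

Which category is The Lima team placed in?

Creativity (98) > Craftsmanship (45), so Craftsmanship counts as 98.
Technical merit score 78 ≥ 60: minimum met.
Weighted total:
  Execution 55 × 0.14 = 7.7
  Creativity 98 × 0.09 = 8.82
  Originality 71 × 0.24 = 17.04
  Craftsmanship 98 × 0.11 = 10.78
  Use of theme 80 × 0.12 = 9.6
  Technical merit 78 × 0.25 = 19.5
  Innovation 43 × 0.05 = 2.15
Sum = 75.59
75.59 is ≥ 72 and < 76 → C

C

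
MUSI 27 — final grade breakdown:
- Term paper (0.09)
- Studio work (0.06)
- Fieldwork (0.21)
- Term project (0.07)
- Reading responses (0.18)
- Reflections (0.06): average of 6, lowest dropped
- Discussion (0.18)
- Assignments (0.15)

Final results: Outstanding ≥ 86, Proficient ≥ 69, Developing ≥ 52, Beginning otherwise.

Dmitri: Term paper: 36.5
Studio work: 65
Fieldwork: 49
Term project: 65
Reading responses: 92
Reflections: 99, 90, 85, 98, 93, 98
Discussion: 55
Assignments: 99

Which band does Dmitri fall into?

Proficient

Reflections: drop 85 → average of remaining 5 = 478/5 = 95.6
Weighted total:
  Term paper 36.5 × 0.09 = 3.285
  Studio work 65 × 0.06 = 3.9
  Fieldwork 49 × 0.21 = 10.29
  Term project 65 × 0.07 = 4.55
  Reading responses 92 × 0.18 = 16.56
  Reflections 95.6 × 0.06 = 5.736
  Discussion 55 × 0.18 = 9.9
  Assignments 99 × 0.15 = 14.85
Sum = 69.071
69.071 is ≥ 69 and < 86 → Proficient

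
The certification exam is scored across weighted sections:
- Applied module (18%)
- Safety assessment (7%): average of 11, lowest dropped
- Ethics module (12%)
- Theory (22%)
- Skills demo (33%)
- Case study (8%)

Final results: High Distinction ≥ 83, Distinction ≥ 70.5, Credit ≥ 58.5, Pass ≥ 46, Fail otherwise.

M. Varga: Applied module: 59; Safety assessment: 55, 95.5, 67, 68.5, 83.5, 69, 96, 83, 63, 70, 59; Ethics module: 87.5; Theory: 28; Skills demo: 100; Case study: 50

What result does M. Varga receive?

Safety assessment: drop 55 → average of remaining 10 = 754.5/10 = 75.45
Weighted total:
  Applied module 59 × 0.18 = 10.62
  Safety assessment 75.45 × 0.07 = 5.2815
  Ethics module 87.5 × 0.12 = 10.5
  Theory 28 × 0.22 = 6.16
  Skills demo 100 × 0.33 = 33
  Case study 50 × 0.08 = 4
Sum = 69.5615
69.5615 is ≥ 58.5 and < 70.5 → Credit

Credit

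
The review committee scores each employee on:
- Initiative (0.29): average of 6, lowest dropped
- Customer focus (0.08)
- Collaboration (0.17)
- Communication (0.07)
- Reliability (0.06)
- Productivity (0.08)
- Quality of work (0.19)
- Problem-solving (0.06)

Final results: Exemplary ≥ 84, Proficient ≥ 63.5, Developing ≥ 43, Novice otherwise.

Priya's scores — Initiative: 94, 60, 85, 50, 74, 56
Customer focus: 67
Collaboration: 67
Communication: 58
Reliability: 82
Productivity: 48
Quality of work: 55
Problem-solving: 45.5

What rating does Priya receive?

Proficient

Initiative: drop 50 → average of remaining 5 = 369/5 = 73.8
Weighted total:
  Initiative 73.8 × 0.29 = 21.402
  Customer focus 67 × 0.08 = 5.36
  Collaboration 67 × 0.17 = 11.39
  Communication 58 × 0.07 = 4.06
  Reliability 82 × 0.06 = 4.92
  Productivity 48 × 0.08 = 3.84
  Quality of work 55 × 0.19 = 10.45
  Problem-solving 45.5 × 0.06 = 2.73
Sum = 64.152
64.152 is ≥ 63.5 and < 84 → Proficient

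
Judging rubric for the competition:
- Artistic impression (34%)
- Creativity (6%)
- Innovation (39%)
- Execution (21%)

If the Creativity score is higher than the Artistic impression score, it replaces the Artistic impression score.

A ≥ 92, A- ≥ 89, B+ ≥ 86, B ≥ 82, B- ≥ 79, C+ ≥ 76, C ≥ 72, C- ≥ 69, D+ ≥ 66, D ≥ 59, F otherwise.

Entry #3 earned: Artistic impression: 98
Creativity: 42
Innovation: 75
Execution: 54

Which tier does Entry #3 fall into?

Creativity (42) ≤ Artistic impression (98), so Artistic impression stays at 98.
Weighted total:
  Artistic impression 98 × 0.34 = 33.32
  Creativity 42 × 0.06 = 2.52
  Innovation 75 × 0.39 = 29.25
  Execution 54 × 0.21 = 11.34
Sum = 76.43
76.43 is ≥ 76 and < 79 → C+

C+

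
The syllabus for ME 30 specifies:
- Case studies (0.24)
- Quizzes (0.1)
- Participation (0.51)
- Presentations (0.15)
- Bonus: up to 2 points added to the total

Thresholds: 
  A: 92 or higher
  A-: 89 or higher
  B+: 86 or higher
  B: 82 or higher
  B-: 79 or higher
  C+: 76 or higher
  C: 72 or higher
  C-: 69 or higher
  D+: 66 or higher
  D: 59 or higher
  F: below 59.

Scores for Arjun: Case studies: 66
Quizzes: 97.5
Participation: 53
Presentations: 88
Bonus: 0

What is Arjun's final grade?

Weighted total:
  Case studies 66 × 0.24 = 15.84
  Quizzes 97.5 × 0.1 = 9.75
  Participation 53 × 0.51 = 27.03
  Presentations 88 × 0.15 = 13.2
Sum = 65.82
Bonus: 65.82 + 0 = 65.82
65.82 is ≥ 59 and < 66 → D

D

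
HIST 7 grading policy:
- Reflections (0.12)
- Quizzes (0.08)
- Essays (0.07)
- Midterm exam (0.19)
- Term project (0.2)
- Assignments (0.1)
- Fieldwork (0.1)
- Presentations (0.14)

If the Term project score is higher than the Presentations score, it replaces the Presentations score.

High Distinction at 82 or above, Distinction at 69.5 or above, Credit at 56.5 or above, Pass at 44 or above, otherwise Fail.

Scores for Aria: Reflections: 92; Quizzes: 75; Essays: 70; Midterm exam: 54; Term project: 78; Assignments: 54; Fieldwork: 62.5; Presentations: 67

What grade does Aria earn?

Term project (78) > Presentations (67), so Presentations counts as 78.
Weighted total:
  Reflections 92 × 0.12 = 11.04
  Quizzes 75 × 0.08 = 6
  Essays 70 × 0.07 = 4.9
  Midterm exam 54 × 0.19 = 10.26
  Term project 78 × 0.2 = 15.6
  Assignments 54 × 0.1 = 5.4
  Fieldwork 62.5 × 0.1 = 6.25
  Presentations 78 × 0.14 = 10.92
Sum = 70.37
70.37 is ≥ 69.5 and < 82 → Distinction

Distinction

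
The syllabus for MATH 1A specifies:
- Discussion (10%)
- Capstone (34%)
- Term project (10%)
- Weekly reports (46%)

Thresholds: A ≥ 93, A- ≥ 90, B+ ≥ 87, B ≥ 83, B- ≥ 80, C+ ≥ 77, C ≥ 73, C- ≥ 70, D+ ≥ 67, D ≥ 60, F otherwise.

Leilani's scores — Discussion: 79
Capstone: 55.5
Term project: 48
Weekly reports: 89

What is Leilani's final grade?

Weighted total:
  Discussion 79 × 0.1 = 7.9
  Capstone 55.5 × 0.34 = 18.87
  Term project 48 × 0.1 = 4.8
  Weekly reports 89 × 0.46 = 40.94
Sum = 72.51
72.51 is ≥ 70 and < 73 → C-

C-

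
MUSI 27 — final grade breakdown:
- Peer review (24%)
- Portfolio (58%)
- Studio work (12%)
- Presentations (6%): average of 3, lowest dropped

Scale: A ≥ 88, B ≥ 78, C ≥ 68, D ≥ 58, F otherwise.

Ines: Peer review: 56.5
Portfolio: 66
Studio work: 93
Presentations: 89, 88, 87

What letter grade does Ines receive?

C

Presentations: drop 87 → average of remaining 2 = 177/2 = 88.5
Weighted total:
  Peer review 56.5 × 0.24 = 13.56
  Portfolio 66 × 0.58 = 38.28
  Studio work 93 × 0.12 = 11.16
  Presentations 88.5 × 0.06 = 5.31
Sum = 68.31
68.31 is ≥ 68 and < 78 → C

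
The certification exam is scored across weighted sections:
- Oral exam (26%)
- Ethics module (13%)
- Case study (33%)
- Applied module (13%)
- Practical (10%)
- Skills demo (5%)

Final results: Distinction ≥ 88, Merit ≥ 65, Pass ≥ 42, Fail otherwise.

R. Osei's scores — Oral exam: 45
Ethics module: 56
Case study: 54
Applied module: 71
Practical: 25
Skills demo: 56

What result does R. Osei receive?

Weighted total:
  Oral exam 45 × 0.26 = 11.7
  Ethics module 56 × 0.13 = 7.28
  Case study 54 × 0.33 = 17.82
  Applied module 71 × 0.13 = 9.23
  Practical 25 × 0.1 = 2.5
  Skills demo 56 × 0.05 = 2.8
Sum = 51.33
51.33 is ≥ 42 and < 65 → Pass

Pass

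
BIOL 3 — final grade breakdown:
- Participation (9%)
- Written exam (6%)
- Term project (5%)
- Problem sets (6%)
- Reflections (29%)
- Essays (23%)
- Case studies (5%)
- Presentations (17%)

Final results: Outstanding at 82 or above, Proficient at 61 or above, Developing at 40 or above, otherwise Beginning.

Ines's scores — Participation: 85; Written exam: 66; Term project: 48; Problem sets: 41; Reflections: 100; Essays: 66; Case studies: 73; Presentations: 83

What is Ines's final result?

Weighted total:
  Participation 85 × 0.09 = 7.65
  Written exam 66 × 0.06 = 3.96
  Term project 48 × 0.05 = 2.4
  Problem sets 41 × 0.06 = 2.46
  Reflections 100 × 0.29 = 29
  Essays 66 × 0.23 = 15.18
  Case studies 73 × 0.05 = 3.65
  Presentations 83 × 0.17 = 14.11
Sum = 78.41
78.41 is ≥ 61 and < 82 → Proficient

Proficient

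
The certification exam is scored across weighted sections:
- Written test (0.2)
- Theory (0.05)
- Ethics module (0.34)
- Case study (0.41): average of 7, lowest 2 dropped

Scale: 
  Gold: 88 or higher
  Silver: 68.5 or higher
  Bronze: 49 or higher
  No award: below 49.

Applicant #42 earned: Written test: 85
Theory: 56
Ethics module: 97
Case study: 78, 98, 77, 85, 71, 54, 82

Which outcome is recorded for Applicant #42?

Case study: drop 54, 71 → average of remaining 5 = 420/5 = 84
Weighted total:
  Written test 85 × 0.2 = 17
  Theory 56 × 0.05 = 2.8
  Ethics module 97 × 0.34 = 32.98
  Case study 84 × 0.41 = 34.44
Sum = 87.22
87.22 is ≥ 68.5 and < 88 → Silver

Silver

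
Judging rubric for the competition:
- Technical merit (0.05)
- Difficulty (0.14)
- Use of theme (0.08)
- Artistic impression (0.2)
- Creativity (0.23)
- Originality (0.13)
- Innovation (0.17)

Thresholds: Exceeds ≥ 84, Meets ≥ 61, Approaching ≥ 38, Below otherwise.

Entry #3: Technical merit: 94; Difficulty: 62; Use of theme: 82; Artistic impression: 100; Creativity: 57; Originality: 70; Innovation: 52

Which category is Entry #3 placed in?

Meets

Weighted total:
  Technical merit 94 × 0.05 = 4.7
  Difficulty 62 × 0.14 = 8.68
  Use of theme 82 × 0.08 = 6.56
  Artistic impression 100 × 0.2 = 20
  Creativity 57 × 0.23 = 13.11
  Originality 70 × 0.13 = 9.1
  Innovation 52 × 0.17 = 8.84
Sum = 70.99
70.99 is ≥ 61 and < 84 → Meets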